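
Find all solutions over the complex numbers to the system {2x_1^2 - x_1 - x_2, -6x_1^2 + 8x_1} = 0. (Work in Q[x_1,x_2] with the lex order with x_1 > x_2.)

{(0, 0), (4/3, 20/9)}

Compute a lex Gröbner basis by Buchberger's algorithm.
f_1 = 2x_1^2 - x_1 - x_2, LT = x_1^2.
f_2 = -6x_1^2 + 8x_1, LT = x_1^2.

S(f_1,f_2): lcm = x_1^2. S = 5/6x_1 - 1/2x_2.
  reduce S modulo (f_1, f_2):
  remainder 5/6x_1 - 1/2x_2 ≠ 0; add h_3 = 5/6x_1 - 1/2x_2 to the basis.

S(f_1,h_3): lcm = x_1^2. S = 3/5x_1x_2 - 1/2x_1 - 1/2x_2.
  reduce S modulo (f_1, f_2, h_3):
  remainder 9/25x_2^2 - 4/5x_2 ≠ 0; add h_4 = 9/25x_2^2 - 4/5x_2 to the basis.

The other S-polynomials (S(f_2,h_3), S(f_1,h_4), S(f_2,h_4), S(h_3,h_4)) all reduce to 0 modulo the current basis, so we have a Gröbner basis.
Inter-reduce: drop elements whose leading term is divisible by another's, tail-reduce, and make monic.
Reduced Gröbner basis: {x_1 - 3/5x_2, x_2^2 - 20/9x_2}.

Elimination: the polynomial x_2^2 - 20/9x_2 lies in the elimination ideal for x_2, so x_2 ∈ {0, 20/9}. For each such x_2, the remaining basis elements (now univariate) give the rest of the solution.
  x_2 = 0: the earlier basis element becomes x_1 = 0, giving x_1 = 0 — point (0, 0).
  x_2 = 20/9: the earlier basis element becomes x_1 - 4/3 = 0, giving x_1 = 4/3 — point (4/3, 20/9).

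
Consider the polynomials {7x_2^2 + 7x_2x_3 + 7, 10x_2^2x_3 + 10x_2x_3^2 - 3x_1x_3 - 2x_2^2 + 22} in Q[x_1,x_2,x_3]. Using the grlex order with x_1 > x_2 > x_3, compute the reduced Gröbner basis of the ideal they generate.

Buchberger's algorithm terminates because the ascending chain of leading-term ideals stabilizes.

f_1 = 7x_2^2 + 7x_2x_3 + 7, LT = x_2^2.
f_2 = 10x_2^2x_3 + 10x_2x_3^2 - 3x_1x_3 - 2x_2^2 + 22, LT = x_2^2x_3.

S(f_1,f_2): lcm = x_2^2x_3. S = 3/10x_1x_3 + 1/5x_2^2 + x_3 - 11/5.
  leading term x_1x_3: no divisor's leading term divides it; move 3/10x_1x_3 to the remainder.
  leading term x_2^2: subtract (1/35)·f_1 from 1/5x_2^2 + x_3 - 11/5 → -1/5x_2x_3 + x_3 - 12/5
  leading term x_2x_3: no divisor's leading term divides it; move -1/5x_2x_3 to the remainder.
  leading term x_3: no divisor's leading term divides it; move x_3 to the remainder.
  leading term 1: no divisor's leading term divides it; move -12/5 to the remainder.
  remainder 3/10x_1x_3 - 1/5x_2x_3 + x_3 - 12/5 ≠ 0; add g_3 = 3/10x_1x_3 - 1/5x_2x_3 + x_3 - 12/5 to the basis.

The other S-polynomials (S(f_1,g_3), S(f_2,g_3)) all reduce to 0 modulo the current basis, so we have a Gröbner basis.
Inter-reduce: drop elements whose leading term is divisible by another's, tail-reduce, and make monic.

G = {x_1x_3 - 2/3x_2x_3 + 10/3x_3 - 8, x_2^2 + x_2x_3 + 1}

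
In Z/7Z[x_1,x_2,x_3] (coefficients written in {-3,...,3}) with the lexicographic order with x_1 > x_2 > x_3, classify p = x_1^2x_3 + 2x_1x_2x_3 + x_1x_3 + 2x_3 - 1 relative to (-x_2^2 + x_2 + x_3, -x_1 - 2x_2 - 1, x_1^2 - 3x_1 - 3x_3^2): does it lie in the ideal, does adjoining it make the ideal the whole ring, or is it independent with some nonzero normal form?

First compute the reduced Gröbner basis of I by Buchberger's algorithm.
f_1 = -x_2^2 + x_2 + x_3, LT = x_2^2.
f_2 = -x_1 - 2x_2 - 1, LT = x_1.
f_3 = x_1^2 - 3x_1 - 3x_3^2, LT = x_1^2.

S(f_2,f_3): lcm = x_1^2. S = 2x_1x_2 - 3x_1 + 3x_3^2.
  reduce S modulo (f_1, f_2, f_3):
  remainder 3x_3^2 + 3x_3 + 3 ≠ 0; add h_4 = 3x_3^2 + 3x_3 + 3 to the basis.

The other S-polynomials (S(f_1,f_2), S(f_1,f_3), S(f_1,h_4), S(f_2,h_4), S(f_3,h_4)) all reduce to 0 modulo the current basis, so we have a Gröbner basis.
Inter-reduce: drop elements whose leading term is divisible by another's, tail-reduce, and make monic.
Reduced Gröbner basis: {x_1 + 2x_2 + 1, x_2^2 - x_2 - x_3, x_3^2 + x_3 + 1}.
Label its elements g_1 = x_1 + 2x_2 + 1, g_2 = x_2^2 - x_2 - x_3, g_3 = x_3^2 + x_3 + 1.

Reduce p = x_1^2x_3 + 2x_1x_2x_3 + x_1x_3 + 2x_3 - 1 modulo G:
  leading term x_1^2x_3: subtract (x_1x_3)·g_1 from x_1^2x_3 + 2x_1x_2x_3 + x_1x_3 + 2x_3 - 1 → 2x_3 - 1
  leading term x_3: no divisor's leading term divides it; move 2x_3 to the remainder.
  leading term 1: no divisor's leading term divides it; move -1 to the remainder.
  normal form = 2x_3 - 1.
The normal form is nonzero, so p ∉ I. Since p minus its normal form lies in I, I + (p) = I + (r) where r = 2x_3 - 1; decide whether this ideal is the whole ring.
Run Buchberger on G together with r (pairs among the g_i already reduce to 0 since G is a Gröbner basis):
g_1 = x_1 + 2x_2 + 1, LT = x_1.
g_2 = x_2^2 - x_2 - x_3, LT = x_2^2.
g_3 = x_3^2 + x_3 + 1, LT = x_3^2.
r = 2x_3 - 1, LT = x_3.

The S-polynomials (S(g_1,g_2), S(g_1,g_3), S(g_1,r), S(g_2,g_3), S(g_2,r), S(g_3,r)) all reduce to 0 modulo the current basis, so we have a Gröbner basis.
Inter-reduce: drop elements whose leading term is divisible by another's, tail-reduce, and make monic.
Reduced Gröbner basis: {x_1 + 2x_2 + 1, x_2^2 - x_2 + 3, x_3 + 3}.
The reduced Gröbner basis of I + (p) is {x_1 + 2x_2 + 1, x_2^2 - x_2 + 3, x_3 + 3} ≠ {1}, a proper ideal, so the enlarged system stays consistent: p is independent of I, with normal form 2x_3 - 1.

x_1^2x_3 + 2x_1x_2x_3 + x_1x_3 + 2x_3 - 1 is independent of I; its normal form modulo I is 2x_3 - 1.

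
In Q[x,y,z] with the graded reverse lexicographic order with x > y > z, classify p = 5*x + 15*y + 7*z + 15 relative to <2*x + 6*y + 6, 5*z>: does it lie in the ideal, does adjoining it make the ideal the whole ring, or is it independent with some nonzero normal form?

First compute the reduced Gröbner basis of I by Buchberger's algorithm.
f_1 = 2*x + 6*y + 6, LT = x.
f_2 = 5*z, LT = z.

The S-polynomials (S(f_1,f_2)) all reduce to 0 modulo the current basis, so we have a Gröbner basis.
Inter-reduce: drop elements whose leading term is divisible by another's, tail-reduce, and make monic.
Reduced Gröbner basis: {x + 3*y + 3, z}.
Label its elements g_1 = x + 3*y + 3, g_2 = z.

Reduce p = 5*x + 15*y + 7*z + 15 modulo G:
  leading term x: subtract (5)·g_1 from 5*x + 15*y + 7*z + 15 → 7*z
  leading term z: subtract (7)·g_2 from 7*z → 0
  normal form = 0.
Since the normal form is 0, p ∈ I.

5*x + 15*y + 7*z + 15 lies in I (it reduces to 0).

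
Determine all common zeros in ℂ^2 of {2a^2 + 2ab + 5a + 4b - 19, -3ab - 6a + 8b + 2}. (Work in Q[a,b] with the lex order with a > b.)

Compute a lex Gröbner basis by Buchberger's algorithm.
f_1 = 2a^2 + 2ab + 5a + 4b - 19, LT = a^2.
f_2 = -3ab - 6a + 8b + 2, LT = ab.

S(f_1,f_2): lcm = a^2b. S = -2a^2 + ab^2 + 31/6ab + 2/3a + 2b^2 - 19/2b.
  reduce S modulo (f_1, f_2):
  remainder -14/3a + 14/3b^2 + 161/18b - 140/9 ≠ 0; add h_3 = -14/3a + 14/3b^2 + 161/18b - 140/9 to the basis.

S(f_2,h_3): lcm = ab. S = 2a + b^3 + 23/12b^2 - 6b - 2/3.
  reduce S modulo (f_1, f_2, h_3):
  remainder b^3 + 47/12b^2 - 13/6b - 22/3 ≠ 0; add h_4 = b^3 + 47/12b^2 - 13/6b - 22/3 to the basis.

The other S-polynomials (S(f_1,h_3), S(f_1,h_4), S(f_2,h_4), S(h_3,h_4)) all reduce to 0 modulo the current basis, so we have a Gröbner basis.
Inter-reduce: drop elements whose leading term is divisible by another's, tail-reduce, and make monic.
Reduced Gröbner basis: {a - b^2 - 23/12b + 10/3, b^3 + 47/12b^2 - 13/6b - 22/3}.

Since the basis is lex-ordered, b^3 + 47/12b^2 - 13/6b - 22/3 is univariate in b. Its roots are {-4, 1/24 - sqrt(1057)/24, 1/24 + sqrt(1057)/24}. Back-substituting each root into the other basis elements fixes the other coordinates.
  b = -4: the earlier basis element becomes a - 5 = 0, giving a = 5 — point (5, -4).
  b = 1/24 - sqrt(1057)/24: the earlier basis element becomes a + 17/12 + sqrt(1057)/12 = 0, giving a = -sqrt(1057)/12 - 17/12 — point (-sqrt(1057)/12 - 17/12, 1/24 - sqrt(1057)/24).
  b = 1/24 + sqrt(1057)/24: the earlier basis element becomes a - sqrt(1057)/12 + 17/12 = 0, giving a = -17/12 + sqrt(1057)/12 — point (-17/12 + sqrt(1057)/12, 1/24 + sqrt(1057)/24).

{(5, -4), (-sqrt(1057)/12 - 17/12, 1/24 - sqrt(1057)/24), (-17/12 + sqrt(1057)/12, 1/24 + sqrt(1057)/24)}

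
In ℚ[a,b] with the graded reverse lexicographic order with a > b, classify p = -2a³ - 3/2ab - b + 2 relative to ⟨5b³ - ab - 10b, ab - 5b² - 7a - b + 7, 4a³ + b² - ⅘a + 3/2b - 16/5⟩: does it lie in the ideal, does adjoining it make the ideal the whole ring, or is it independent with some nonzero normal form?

First compute the reduced Gröbner basis of I by Buchberger's algorithm.
f_1 = 5b³ - ab - 10b, LT = b³.
f_2 = ab - 5b² - 7a - b + 7, LT = ab.
f_3 = 4a³ + b² - ⅘a + 3/2b - 16/5, LT = a³.

S(f_1,f_2): lcm = ab³. S = 5b⁴ - ⅕a²b + 7ab² + b³ - 2ab - 7b².
  leading term b⁴: subtract (b)·f_1 from 5b⁴ - ⅕a²b + 7ab² + b³ - 2ab - 7b² → -⅕a²b + 8ab² + b³ - 2ab + 3b²
  leading term a²b: subtract (-⅕a)·f_2 from -⅕a²b + 8ab² + b³ - 2ab + 3b² → 7ab² + b³ - 7/5a² - 11/5ab + 3b² + 7/5a
  leading term ab²: subtract (7b)·f_2 from 7ab² + b³ - 7/5a² - 11/5ab + 3b² + 7/5a → 36b³ - 7/5a² + 234/5ab + 10b² + 7/5a - 49b
  leading term b³: subtract (36/5)·f_1 from 36b³ - 7/5a² + 234/5ab + 10b² + 7/5a - 49b → -7/5a² + 54ab + 10b² + 7/5a + 23b
  leading term a²: no divisor's leading term divides it; move -7/5a² to the remainder.
  leading term ab: subtract (54)·f_2 from 54ab + 10b² + 7/5a + 23b → 280b² + 1897/5a + 77b - 378
  leading term b²: no divisor's leading term divides it; move 280b² to the remainder.
  leading term a: no divisor's leading term divides it; move 1897/5a to the remainder.
  leading term b: no divisor's leading term divides it; move 77b to the remainder.
  leading term 1: no divisor's leading term divides it; move -378 to the remainder.
  remainder -7/5a² + 280b² + 1897/5a + 77b - 378 ≠ 0; add h_4 = -7/5a² + 280b² + 1897/5a + 77b - 378 to the basis.

S(f_2,f_3): lcm = a³b. S = -5a²b² - 7a³ - a²b - ¼b³ + 7a² + ⅕ab - ⅜b² + ⅘b.
  leading term a²b²: subtract (-5ab)·f_2 from -5a²b² - 7a³ - a²b - ¼b³ + 7a² + ⅕ab - ⅜b² + ⅘b → -25ab³ - 7a³ - 36a²b - 5ab² - ¼b³ + 7a² + 176/5ab - ⅜b² + ⅘b
  leading term ab³: subtract (-5a)·f_1 from -25ab³ - 7a³ - 36a²b - 5ab² - ¼b³ + 7a² + 176/5ab - ⅜b² + ⅘b → -7a³ - 41a²b - 5ab² - ¼b³ + 7a² - 74/5ab - ⅜b² + ⅘b
  leading term a³: subtract (-7/4)·f_3 from -7a³ - 41a²b - 5ab² - ¼b³ + 7a² - 74/5ab - ⅜b² + ⅘b → -41a²b - 5ab² - ¼b³ + 7a² - 74/5ab + 11/8b² - 7/5a + 137/40b - 28/5
  leading term a²b: subtract (-41a)·f_2 from -41a²b - 5ab² - ¼b³ + 7a² - 74/5ab + 11/8b² - 7/5a + 137/40b - 28/5 → -210ab² - ¼b³ - 280a² - 279/5ab + 11/8b² + 1428/5a + 137/40b - 28/5
  leading term ab²: subtract (-210b)·f_2 from -210ab² - ¼b³ - 280a² - 279/5ab + 11/8b² + 1428/5a + 137/40b - 28/5 → -4201/4b³ - 280a² - 7629/5ab - 1669/8b² + 1428/5a + 58937/40b - 28/5
  leading term b³: subtract (-4201/20)·f_1 from -4201/4b³ - 280a² - 7629/5ab - 1669/8b² + 1428/5a + 58937/40b - 28/5 → -280a² - 34717/20ab - 1669/8b² + 1428/5a - 25083/40b - 28/5
  leading term a²: subtract (200)·h_4 from -280a² - 34717/20ab - 1669/8b² + 1428/5a - 25083/40b - 28/5 → -34717/20ab - 449669/8b² - 377972/5a - 641083/40b + 377972/5
  leading term ab: subtract (-34717/20)·f_2 from -34717/20ab - 449669/8b² - 377972/5a - 641083/40b + 377972/5 → -519103/8b² - 1754907/20a - 710517/40b + 1754907/20
  leading term b²: no divisor's leading term divides it; move -519103/8b² to the remainder.
  leading term a: no divisor's leading term divides it; move -1754907/20a to the remainder.
  leading term b: no divisor's leading term divides it; move -710517/40b to the remainder.
  leading term 1: no divisor's leading term divides it; move 1754907/20 to the remainder.
  remainder -519103/8b² - 1754907/20a - 710517/40b + 1754907/20 ≠ 0; add h_5 = -519103/8b² - 1754907/20a - 710517/40b + 1754907/20 to the basis.

S(f_3,h_4): lcm = a³. S = 200ab² + 271a² + 55ab + ¼b² - 1351/5a + ⅜b - ⅘.
  leading term ab²: subtract (200b)·f_2 from 200ab² + 271a² + 55ab + ¼b² - 1351/5a + ⅜b - ⅘ → 1000b³ + 271a² + 1455ab + 801/4b² - 1351/5a - 11197/8b - ⅘
  leading term b³: subtract (200)·f_1 from 1000b³ + 271a² + 1455ab + 801/4b² - 1351/5a - 11197/8b - ⅘ → 271a² + 1655ab + 801/4b² - 1351/5a + 4803/8b - ⅘
  leading term a²: subtract (-1355/7)·h_4 from 271a² + 1655ab + 801/4b² - 1351/5a + 4803/8b - ⅘ → 1655ab + 217601/4b² + 365854/5a + 124043/8b - 365854/5
  leading term ab: subtract (1655)·f_2 from 1655ab + 217601/4b² + 365854/5a + 124043/8b - 365854/5 → 250701/4b² + 423779/5a + 137283/8b - 423779/5
  leading term b²: subtract (-501402/519103)·h_5 from 250701/4b² + 423779/5a + 137283/8b - 423779/5 → 12960667/5191030a + 65440911/20764120b - 12960667/5191030
  leading term a: no divisor's leading term divides it; move 12960667/5191030a to the remainder.
  leading term b: no divisor's leading term divides it; move 65440911/20764120b to the remainder.
  leading term 1: no divisor's leading term divides it; move -12960667/5191030 to the remainder.
  remainder 12960667/5191030a + 65440911/20764120b - 12960667/5191030 ≠ 0; add h_6 = 12960667/5191030a + 65440911/20764120b - 12960667/5191030 to the basis.

S(f_1,h_5): lcm = b³. S = -4028917/2595515ab - 710517/2595515b² - 1681216/2595515b.
  leading term ab: subtract (-4028917/2595515)·f_2 from -4028917/2595515ab - 710517/2595515b² - 1681216/2595515b → -20855102/2595515b² - 28202419/2595515a - 11/5b + 28202419/2595515
  leading term b²: subtract (166840816/1347339623045)·h_5 from -20855102/2595515b² - 28202419/2595515a - 11/5b + 28202419/2595515 → -2272579757/6736698115225a - 2831345761/6736698115225b + 2272579757/6736698115225
  leading term a: subtract (-4545159514/33639605608505)·h_6 from -2272579757/6736698115225a - 2831345761/6736698115225b + 2272579757/6736698115225 → 3727913993/672792112170100b
  leading term b: no divisor's leading term divides it; move 3727913993/672792112170100b to the remainder.
  remainder 3727913993/672792112170100b ≠ 0; add h_7 = 3727913993/672792112170100b to the basis.

The other S-polynomials (S(f_1,f_3), S(f_1,h_4), S(f_2,h_4), S(f_2,h_5), S(f_3,h_5), S(h_4,h_5), S(f_1,h_6), S(f_2,h_6), S(f_3,h_6), S(h_4,h_6), S(h_5,h_6), S(f_1,h_7), S(f_2,h_7), S(f_3,h_7), S(h_4,h_7), S(h_5,h_7), S(h_6,h_7)) all reduce to 0 modulo the current basis, so we have a Gröbner basis.
Inter-reduce: drop elements whose leading term is divisible by another's, tail-reduce, and make monic.
Reduced Gröbner basis: {a - 1, b}.
Label its elements g_1 = a - 1, g_2 = b.

Reduce p = -2a³ - 3/2ab - b + 2 modulo G:
  leading term a³: subtract (-2a²)·g_1 from -2a³ - 3/2ab - b + 2 → -2a² - 3/2ab - b + 2
  leading term a²: subtract (-2a)·g_1 from -2a² - 3/2ab - b + 2 → -3/2ab - 2a - b + 2
  leading term ab: subtract (-3/2b)·g_1 from -3/2ab - 2a - b + 2 → -2a - 5/2b + 2
  leading term a: subtract (-2)·g_1 from -2a - 5/2b + 2 → -5/2b
  leading term b: subtract (-5/2)·g_2 from -5/2b → 0
  normal form = 0.
Since the normal form is 0, p ∈ I.

-2a³ - 3/2ab - b + 2 lies in I (it reduces to 0).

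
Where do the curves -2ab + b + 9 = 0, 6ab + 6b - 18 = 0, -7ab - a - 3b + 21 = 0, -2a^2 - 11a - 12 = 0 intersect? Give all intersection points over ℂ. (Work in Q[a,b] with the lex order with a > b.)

Compute a lex Gröbner basis by Buchberger's algorithm.
f_1 = -2ab + b + 9, LT = ab.
f_2 = 6ab + 6b - 18, LT = ab.
f_3 = -7ab - a - 3b + 21, LT = ab.
f_4 = -2a^2 - 11a - 12, LT = a^2.

S(f_1,f_2): lcm = ab. S = -3/2b - 3/2.
  leading term b: no divisor's leading term divides it; move -3/2b to the remainder.
  leading term 1: no divisor's leading term divides it; move -3/2 to the remainder.
  remainder -3/2b - 3/2 ≠ 0; add h_5 = -3/2b - 3/2 to the basis.

S(f_1,f_3): lcm = ab. S = -1/7a - 13/14b - 3/2.
  leading term a: no divisor's leading term divides it; move -1/7a to the remainder.
  leading term b: subtract (13/21)·h_5 from -13/14b - 3/2 → -4/7
  leading term 1: no divisor's leading term divides it; move -4/7 to the remainder.
  remainder -1/7a - 4/7 ≠ 0; add h_6 = -1/7a - 4/7 to the basis.

The other S-polynomials (S(f_1,f_4), S(f_2,f_3), S(f_2,f_4), S(f_3,f_4), S(f_1,h_5), S(f_2,h_5), S(f_3,h_5), S(f_4,h_5), S(f_1,h_6), S(f_2,h_6), S(f_3,h_6), S(f_4,h_6), S(h_5,h_6)) all reduce to 0 modulo the current basis, so we have a Gröbner basis.
Inter-reduce: drop elements whose leading term is divisible by another's, tail-reduce, and make monic.
Reduced Gröbner basis: {a + 4, b + 1}.

The lex basis is triangular: the last element involves only b. Solving b + 1 = 0 gives b ∈ {-1}; substituting each value into the earlier elements determines the remaining variables.
  b = -1: the earlier basis element becomes a + 4 = 0, giving a = -4 — point (-4, -1).
Check: every point annihilates each of the original generators.

{(-4, -1)}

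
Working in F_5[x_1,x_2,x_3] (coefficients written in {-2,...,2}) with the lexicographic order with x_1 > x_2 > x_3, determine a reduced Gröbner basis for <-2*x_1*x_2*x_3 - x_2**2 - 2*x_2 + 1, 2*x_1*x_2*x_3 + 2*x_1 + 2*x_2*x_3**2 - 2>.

f_1 = -2*x_1*x_2*x_3 - x_2**2 - 2*x_2 + 1, LT = x_1*x_2*x_3.
f_2 = 2*x_1*x_2*x_3 + 2*x_1 + 2*x_2*x_3**2 - 2, LT = x_1*x_2*x_3.

S(f_1,f_2): lcm = x_1*x_2*x_3. S = -x_1 - 2*x_2**2 - x_2*x_3**2 + x_2 - 2.
  leading term x_1: no divisor's leading term divides it; move -x_1 to the remainder.
  leading term x_2**2: no divisor's leading term divides it; move -2*x_2**2 to the remainder.
  leading term x_2*x_3**2: no divisor's leading term divides it; move -x_2*x_3**2 to the remainder.
  leading term x_2: no divisor's leading term divides it; move x_2 to the remainder.
  leading term 1: no divisor's leading term divides it; move -2 to the remainder.
  remainder -x_1 - 2*x_2**2 - x_2*x_3**2 + x_2 - 2 ≠ 0; add g_3 = -x_1 - 2*x_2**2 - x_2*x_3**2 + x_2 - 2 to the basis.

S(f_1,g_3): lcm = x_1*x_2*x_3. S = -2*x_2**3*x_3 - x_2**2*x_3**3 + x_2**2*x_3 - 2*x_2**2 - 2*x_2*x_3 + x_2 + 2.
  leading term x_2**3*x_3: no divisor's leading term divides it; move -2*x_2**3*x_3 to the remainder.
  leading term x_2**2*x_3**3: no divisor's leading term divides it; move -x_2**2*x_3**3 to the remainder.
  leading term x_2**2*x_3: no divisor's leading term divides it; move x_2**2*x_3 to the remainder.
  leading term x_2**2: no divisor's leading term divides it; move -2*x_2**2 to the remainder.
  leading term x_2*x_3: no divisor's leading term divides it; move -2*x_2*x_3 to the remainder.
  leading term x_2: no divisor's leading term divides it; move x_2 to the remainder.
  leading term 1: no divisor's leading term divides it; move 2 to the remainder.
  remainder -2*x_2**3*x_3 - x_2**2*x_3**3 + x_2**2*x_3 - 2*x_2**2 - 2*x_2*x_3 + x_2 + 2 ≠ 0; add g_4 = -2*x_2**3*x_3 - x_2**2*x_3**3 + x_2**2*x_3 - 2*x_2**2 - 2*x_2*x_3 + x_2 + 2 to the basis.

The other S-polynomials (S(f_2,g_3), S(f_1,g_4), S(f_2,g_4), S(g_3,g_4)) all reduce to 0 modulo the current basis, so we have a Gröbner basis.
Inter-reduce: drop elements whose leading term is divisible by another's, tail-reduce, and make monic.

G = {x_1 + 2*x_2**2 + x_2*x_3**2 - x_2 + 2, x_2**3*x_3 - 2*x_2**2*x_3**3 + 2*x_2**2*x_3 + x_2**2 + x_2*x_3 + 2*x_2 - 1}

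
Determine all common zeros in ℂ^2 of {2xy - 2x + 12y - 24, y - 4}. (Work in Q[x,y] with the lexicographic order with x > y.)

Compute a lex Gröbner basis by Buchberger's algorithm.
f_1 = 2xy - 2x + 12y - 24, LT = xy.
f_2 = y - 4, LT = y.

S(f_1,f_2): lcm = xy. S = 3x + 6y - 12.
  leading term x: no divisor's leading term divides it; move 3x to the remainder.
  leading term y: subtract (6)·f_2 from 6y - 12 → 12
  leading term 1: no divisor's leading term divides it; move 12 to the remainder.
  remainder 3x + 12 ≠ 0; add h_3 = 3x + 12 to the basis.

The other S-polynomials (S(f_1,h_3), S(f_2,h_3)) all reduce to 0 modulo the current basis, so we have a Gröbner basis.
Inter-reduce: drop elements whose leading term is divisible by another's, tail-reduce, and make monic.
Reduced Gröbner basis: {x + 4, y - 4}.

Elimination: the polynomial y - 4 lies in the elimination ideal for y, so y ∈ {4}. For each such y, the remaining basis elements (now univariate) give the rest of the solution.
  y = 4: the earlier basis element becomes x + 4 = 0, giving x = -4 — point (-4, 4).
Check: every point annihilates each of the original generators.

{(-4, 4)}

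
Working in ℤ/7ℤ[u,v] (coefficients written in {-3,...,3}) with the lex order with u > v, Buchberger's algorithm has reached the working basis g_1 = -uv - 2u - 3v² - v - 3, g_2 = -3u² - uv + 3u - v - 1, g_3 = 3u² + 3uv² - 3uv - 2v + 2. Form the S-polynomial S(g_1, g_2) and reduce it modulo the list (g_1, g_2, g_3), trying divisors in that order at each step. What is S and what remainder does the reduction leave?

S(g_1, g_2) = 2u² - 2uv² + 2uv + 3u + 2v² + 2v; remainder on division = -u - v³ + 2v² + 2v + 2.

lcm(LM(g_1), LM(g_2)) = u²v.
S = (lcm/LT(g_1))·g_1 − (lcm/LT(g_2))·g_2 = 2u² - 2uv² + 2uv + 3u + 2v² + 2v.
Reduce S modulo (g_1, g_2, g_3) in that order:
  leading term u²: subtract (-3)·g_2 from 2u² - 2uv² + 2uv + 3u + 2v² + 2v → -2uv² - uv - 2u + 2v² - v - 3
  leading term uv²: subtract (2v)·g_1 from -2uv² - uv - 2u + 2v² - v - 3 → 3uv - 2u - v³ - 3v² - 2v - 3
  leading term uv: subtract (-3)·g_1 from 3uv - 2u - v³ - 3v² - 2v - 3 → -u - v³ + 2v² + 2v + 2
  leading term u: no divisor's leading term divides it; move -u to the remainder.
  leading term v³: no divisor's leading term divides it; move -v³ to the remainder.
  leading term v²: no divisor's leading term divides it; move 2v² to the remainder.
  leading term v: no divisor's leading term divides it; move 2v to the remainder.
  leading term 1: no divisor's leading term divides it; move 2 to the remainder.
The remainder -u - v³ + 2v² + 2v + 2 is nonzero, so it would be added as the next basis element.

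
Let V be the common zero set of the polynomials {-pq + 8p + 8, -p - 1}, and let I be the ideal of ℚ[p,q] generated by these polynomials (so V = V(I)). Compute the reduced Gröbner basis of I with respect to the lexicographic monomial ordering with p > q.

f_1 = -pq + 8p + 8, LT = pq.
f_2 = -p - 1, LT = p.

S(f_1,f_2): lcm = pq. S = -8p - q - 8.
  reduce S modulo (f_1, f_2):
  remainder -q ≠ 0; add g_3 = -q to the basis.

The other S-polynomials (S(f_1,g_3), S(f_2,g_3)) all reduce to 0 modulo the current basis, so we have a Gröbner basis.
Inter-reduce: drop elements whose leading term is divisible by another's, tail-reduce, and make monic.

G = {p + 1, q}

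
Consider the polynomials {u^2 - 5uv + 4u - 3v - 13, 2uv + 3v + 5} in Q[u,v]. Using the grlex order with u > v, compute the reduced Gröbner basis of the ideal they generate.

G = {u^2 + 4u + 9/2v - 1/2, uv + 3/2v + 5/2, v^2 - 5/9u - 17/18v - 25/18}

This is the nonlinear analogue of row-reducing a linear system.

f_1 = u^2 - 5uv + 4u - 3v - 13, LT = u^2.
f_2 = 2uv + 3v + 5, LT = uv.

S(f_1,f_2): lcm = u^2v. S = -5uv^2 + 5/2uv - 3v^2 - 5/2u - 13v.
  leading term uv^2: subtract (-5/2v)·f_2 from -5uv^2 + 5/2uv - 3v^2 - 5/2u - 13v → 5/2uv + 9/2v^2 - 5/2u - 1/2v
  leading term uv: subtract (5/4)·f_2 from 5/2uv + 9/2v^2 - 5/2u - 1/2v → 9/2v^2 - 5/2u - 17/4v - 25/4
  leading term v^2: no divisor's leading term divides it; move 9/2v^2 to the remainder.
  leading term u: no divisor's leading term divides it; move -5/2u to the remainder.
  leading term v: no divisor's leading term divides it; move -17/4v to the remainder.
  leading term 1: no divisor's leading term divides it; move -25/4 to the remainder.
  remainder 9/2v^2 - 5/2u - 17/4v - 25/4 ≠ 0; add g_3 = 9/2v^2 - 5/2u - 17/4v - 25/4 to the basis.

The other S-polynomials (S(f_1,g_3), S(f_2,g_3)) all reduce to 0 modulo the current basis, so we have a Gröbner basis.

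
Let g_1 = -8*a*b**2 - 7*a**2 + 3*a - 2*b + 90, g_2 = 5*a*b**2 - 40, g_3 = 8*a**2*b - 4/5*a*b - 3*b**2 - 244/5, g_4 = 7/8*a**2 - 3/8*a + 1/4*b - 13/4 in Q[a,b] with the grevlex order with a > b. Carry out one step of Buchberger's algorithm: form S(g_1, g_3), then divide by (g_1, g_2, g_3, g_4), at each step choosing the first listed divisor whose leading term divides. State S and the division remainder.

lcm(LM(g_1), LM(g_3)) = a**2*b**2.
S = (lcm/LT(g_1))·g_1 − (lcm/LT(g_3))·g_3 = 7/8*a**3 + 1/10*a*b**2 + 3/8*b**3 - 3/8*a**2 + 1/4*a*b - 45/4*a + 61/10*b.
Reduce S modulo (g_1, g_2, g_3, g_4) in that order:
  leading term a**3: subtract (a)·g_4 from 7/8*a**3 + 1/10*a*b**2 + 3/8*b**3 - 3/8*a**2 + 1/4*a*b - 45/4*a + 61/10*b → 1/10*a*b**2 + 3/8*b**3 - 8*a + 61/10*b
  leading term a*b**2: subtract (-1/80)·g_1 from 1/10*a*b**2 + 3/8*b**3 - 8*a + 61/10*b → 3/8*b**3 - 7/80*a**2 - 637/80*a + 243/40*b + 9/8
  leading term b**3: no divisor's leading term divides it; move 3/8*b**3 to the remainder.
  leading term a**2: subtract (-1/10)·g_4 from -7/80*a**2 - 637/80*a + 243/40*b + 9/8 → -8*a + 61/10*b + 4/5
  leading term a: no divisor's leading term divides it; move -8*a to the remainder.
  leading term b: no divisor's leading term divides it; move 61/10*b to the remainder.
  leading term 1: no divisor's leading term divides it; move 4/5 to the remainder.
The remainder 3/8*b**3 - 8*a + 61/10*b + 4/5 is nonzero, so it would be added as the next basis element.

S(g_1, g_3) = 7/8*a**3 + 1/10*a*b**2 + 3/8*b**3 - 3/8*a**2 + 1/4*a*b - 45/4*a + 61/10*b; remainder on division = 3/8*b**3 - 8*a + 61/10*b + 4/5.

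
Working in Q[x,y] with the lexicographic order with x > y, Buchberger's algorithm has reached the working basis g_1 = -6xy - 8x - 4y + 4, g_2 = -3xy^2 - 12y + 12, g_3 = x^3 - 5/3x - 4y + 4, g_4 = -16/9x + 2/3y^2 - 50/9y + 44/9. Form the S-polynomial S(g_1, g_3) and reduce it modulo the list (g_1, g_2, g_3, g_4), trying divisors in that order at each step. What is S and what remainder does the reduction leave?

S(g_1, g_3) = 4/3x^3 + 2/3x^2y - 2/3x^2 + 5/3xy + 4y^2 - 4y; remainder on division = 17/48y^2 + 4319/144y - 2185/72.

lcm(LM(g_1), LM(g_3)) = x^3y.
S = (lcm/LT(g_1))·g_1 − (lcm/LT(g_3))·g_3 = 4/3x^3 + 2/3x^2y - 2/3x^2 + 5/3xy + 4y^2 - 4y.
Reduce S modulo (g_1, g_2, g_3, g_4) in that order:
  leading term x^3: subtract (4/3)·g_3 from 4/3x^3 + 2/3x^2y - 2/3x^2 + 5/3xy + 4y^2 - 4y → 2/3x^2y - 2/3x^2 + 5/3xy + 20/9x + 4y^2 + 4/3y - 16/3
  leading term x^2y: subtract (-1/9x)·g_1 from 2/3x^2y - 2/3x^2 + 5/3xy + 20/9x + 4y^2 + 4/3y - 16/3 → -14/9x^2 + 11/9xy + 8/3x + 4y^2 + 4/3y - 16/3
  leading term x^2: subtract (7/8x)·g_4 from -14/9x^2 + 11/9xy + 8/3x + 4y^2 + 4/3y - 16/3 → -7/12xy^2 + 73/12xy - 29/18x + 4y^2 + 4/3y - 16/3
  leading term xy^2: subtract (7/72y)·g_1 from -7/12xy^2 + 73/12xy - 29/18x + 4y^2 + 4/3y - 16/3 → 247/36xy - 29/18x + 79/18y^2 + 17/18y - 16/3
  leading term xy: subtract (-247/216)·g_1 from 247/36xy - 29/18x + 79/18y^2 + 17/18y - 16/3 → -581/54x + 79/18y^2 - 98/27y - 41/54
  leading term x: subtract (581/96)·g_4 from -581/54x + 79/18y^2 - 98/27y - 41/54 → 17/48y^2 + 4319/144y - 2185/72
  leading term y^2: no divisor's leading term divides it; move 17/48y^2 to the remainder.
  leading term y: no divisor's leading term divides it; move 4319/144y to the remainder.
  leading term 1: no divisor's leading term divides it; move -2185/72 to the remainder.
The remainder 17/48y^2 + 4319/144y - 2185/72 is nonzero, so it would be added as the next basis element.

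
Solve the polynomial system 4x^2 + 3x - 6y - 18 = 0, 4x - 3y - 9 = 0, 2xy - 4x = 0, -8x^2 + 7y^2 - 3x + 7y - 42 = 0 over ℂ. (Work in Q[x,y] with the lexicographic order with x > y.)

Compute a lex Gröbner basis by Buchberger's algorithm.
f_1 = 4x^2 + 3x - 6y - 18, LT = x^2.
f_2 = 4x - 3y - 9, LT = x.
f_3 = 2xy - 4x, LT = xy.
f_4 = -8x^2 - 3x + 7y^2 + 7y - 42, LT = x^2.

S(f_1,f_2): lcm = x^2. S = 3/4xy + 3x - 3/2y - 9/2.
  leading term xy: subtract (3/16y)·f_2 from 3/4xy + 3x - 3/2y - 9/2 → 3x + 9/16y^2 + 3/16y - 9/2
  leading term x: subtract (3/4)·f_2 from 3x + 9/16y^2 + 3/16y - 9/2 → 9/16y^2 + 39/16y + 9/4
  leading term y^2: no divisor's leading term divides it; move 9/16y^2 to the remainder.
  leading term y: no divisor's leading term divides it; move 39/16y to the remainder.
  leading term 1: no divisor's leading term divides it; move 9/4 to the remainder.
  remainder 9/16y^2 + 39/16y + 9/4 ≠ 0; add h_5 = 9/16y^2 + 39/16y + 9/4 to the basis.

S(f_1,f_3): lcm = x^2y. S = 2x^2 + 3/4xy - 3/2y^2 - 9/2y.
  leading term x^2: subtract (1/2)·f_1 from 2x^2 + 3/4xy - 3/2y^2 - 9/2y → 3/4xy - 3/2x - 3/2y^2 - 3/2y + 9
  leading term xy: subtract (3/16y)·f_2 from 3/4xy - 3/2x - 3/2y^2 - 3/2y + 9 → -3/2x - 15/16y^2 + 3/16y + 9
  leading term x: subtract (-3/8)·f_2 from -3/2x - 15/16y^2 + 3/16y + 9 → -15/16y^2 - 15/16y + 45/8
  leading term y^2: subtract (-5/3)·h_5 from -15/16y^2 - 15/16y + 45/8 → 25/8y + 75/8
  leading term y: no divisor's leading term divides it; move 25/8y to the remainder.
  leading term 1: no divisor's leading term divides it; move 75/8 to the remainder.
  remainder 25/8y + 75/8 ≠ 0; add h_6 = 25/8y + 75/8 to the basis.

The other S-polynomials (S(f_1,f_4), S(f_2,f_3), S(f_2,f_4), S(f_3,f_4), S(f_1,h_5), S(f_2,h_5), S(f_3,h_5), S(f_4,h_5), S(f_1,h_6), S(f_2,h_6), S(f_3,h_6), S(f_4,h_6), S(h_5,h_6)) all reduce to 0 modulo the current basis, so we have a Gröbner basis.
Inter-reduce: drop elements whose leading term is divisible by another's, tail-reduce, and make monic.
Reduced Gröbner basis: {x, y + 3}.

Since the basis is lex-ordered, y + 3 is univariate in y. Its roots are {-3}. Back-substituting each root into the other basis elements fixes the other coordinates.
  y = -3: the earlier basis element becomes x = 0, giving x = 0 — point (0, -3).
Substituting each solution back into the original system confirms all equations vanish.

{(0, -3)}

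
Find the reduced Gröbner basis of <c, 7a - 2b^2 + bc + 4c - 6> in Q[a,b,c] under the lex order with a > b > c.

G = {a - 2/7b^2 - 6/7, c}

The reduced Gröbner basis is the canonical form of the ideal for this ordering.

f_1 = c, LT = c.
f_2 = 7a - 2b^2 + bc + 4c - 6, LT = a.

The S-polynomials (S(f_1,f_2)) all reduce to 0 modulo the current basis, so we have a Gröbner basis.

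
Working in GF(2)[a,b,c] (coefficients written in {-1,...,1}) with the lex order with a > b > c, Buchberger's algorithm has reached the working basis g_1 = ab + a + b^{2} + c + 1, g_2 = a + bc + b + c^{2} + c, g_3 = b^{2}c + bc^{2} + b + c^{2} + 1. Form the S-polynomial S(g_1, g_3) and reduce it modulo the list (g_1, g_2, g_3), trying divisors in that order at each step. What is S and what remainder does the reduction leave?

S(g_1, g_3) = abc^{2} + abc + ab + ac^{2} + a + b^{3}c + bc^{2} + bc; remainder on division = 0.

lcm(LM(g_1), LM(g_3)) = ab^{2}c.
S = (lcm/LT(g_1))·g_1 − (lcm/LT(g_3))·g_3 = abc^{2} + abc + ab + ac^{2} + a + b^{3}c + bc^{2} + bc.
Reduce S modulo (g_1, g_2, g_3) in that order:
  leading term abc^{2}: subtract (c^{2})·g_1 from abc^{2} + abc + ab + ac^{2} + a + b^{3}c + bc^{2} + bc → abc + ab + a + b^{3}c + b^{2}c^{2} + bc^{2} + bc + c^{3} + c^{2}
  leading term abc: subtract (c)·g_1 from abc + ab + a + b^{3}c + b^{2}c^{2} + bc^{2} + bc + c^{3} + c^{2} → ab + ac + a + b^{3}c + b^{2}c^{2} + b^{2}c + bc^{2} + bc + c^{3} + c
  leading term ab: subtract (1)·g_1 from ab + ac + a + b^{3}c + b^{2}c^{2} + b^{2}c + bc^{2} + bc + c^{3} + c → ac + b^{3}c + b^{2}c^{2} + b^{2}c + b^{2} + bc^{2} + bc + c^{3} + 1
  leading term ac: subtract (c)·g_2 from ac + b^{3}c + b^{2}c^{2} + b^{2}c + b^{2} + bc^{2} + bc + c^{3} + 1 → b^{3}c + b^{2}c^{2} + b^{2}c + b^{2} + c^{2} + 1
  leading term b^{3}c: subtract (b)·g_3 from b^{3}c + b^{2}c^{2} + b^{2}c + b^{2} + c^{2} + 1 → b^{2}c + bc^{2} + b + c^{2} + 1
  leading term b^{2}c: subtract (1)·g_3 from b^{2}c + bc^{2} + b + c^{2} + 1 → 0
The remainder is 0, so this S-polynomial contributes no new basis element.
An S-polynomial is built so that the two leading terms cancel; whether anything survives reduction is exactly the Gröbner-basis criterion.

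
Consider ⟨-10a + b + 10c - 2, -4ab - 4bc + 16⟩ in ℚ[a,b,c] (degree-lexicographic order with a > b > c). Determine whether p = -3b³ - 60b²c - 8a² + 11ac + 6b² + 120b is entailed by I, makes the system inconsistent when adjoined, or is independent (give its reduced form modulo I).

-3b³ - 60b²c - 8a² + 11ac + 6b² + 120b is independent of I; its normal form modulo I is 11/10bc + 3c² + 4/25b + c - 88/25.

First compute the reduced Gröbner basis of I by Buchberger's algorithm.
f_1 = -10a + b + 10c - 2, LT = a.
f_2 = -4ab - 4bc + 16, LT = ab.

S(f_1,f_2): lcm = ab. S = -1/10b² - 2bc + ⅕b + 4.
  leading term b²: no divisor's leading term divides it; move -1/10b² to the remainder.
  leading term bc: no divisor's leading term divides it; move -2bc to the remainder.
  leading term b: no divisor's leading term divides it; move ⅕b to the remainder.
  leading term 1: no divisor's leading term divides it; move 4 to the remainder.
  remainder -1/10b² - 2bc + ⅕b + 4 ≠ 0; add h_3 = -1/10b² - 2bc + ⅕b + 4 to the basis.

S(f_1,h_3): leading monomials are coprime, so the S-polynomial reduces to 0 (Buchberger's first criterion).
S(f_2,h_3): lcm = ab². S = -20abc + b²c + 2ab + 40a - 4b.
  leading term abc: subtract (2bc)·f_1 from -20abc + b²c + 2ab + 40a - 4b → -b²c - 20bc² + 2ab + 4bc + 40a - 4b
  leading term b²c: subtract (10c)·h_3 from -b²c - 20bc² + 2ab + 4bc + 40a - 4b → 2ab + 2bc + 40a - 4b - 40c
  leading term ab: subtract (-⅕b)·f_1 from 2ab + 2bc + 40a - 4b - 40c → ⅕b² + 4bc + 40a - 22/5b - 40c
  leading term b²: subtract (-2)·h_3 from ⅕b² + 4bc + 40a - 22/5b - 40c → 40a - 4b - 40c + 8
  leading term a: subtract (-4)·f_1 from 40a - 4b - 40c + 8 → 0
  remainder 0.

Every S-polynomial of the final basis reduces to 0, so we have a Gröbner basis.
Inter-reduce: drop elements whose leading term is divisible by another's, tail-reduce, and make monic.
Reduced Gröbner basis: {b² + 20bc - 2b - 40, a - 1/10b - c + ⅕}.
Label its elements g_1 = b² + 20bc - 2b - 40, g_2 = a - 1/10b - c + ⅕.

Reduce p = -3b³ - 60b²c - 8a² + 11ac + 6b² + 120b modulo G:
  leading term b³: subtract (-3b)·g_1 from -3b³ - 60b²c - 8a² + 11ac + 6b² + 120b → -8a² + 11ac
  leading term a²: subtract (-8a)·g_2 from -8a² + 11ac → -⅘ab + 3ac + 8/5a
  leading term ab: subtract (-⅘b)·g_2 from -⅘ab + 3ac + 8/5a → 3ac - 2/25b² - ⅘bc + 8/5a + 4/25b
  leading term ac: subtract (3c)·g_2 from 3ac - 2/25b² - ⅘bc + 8/5a + 4/25b → -2/25b² - ½bc + 3c² + 8/5a + 4/25b - ⅗c
  leading term b²: subtract (-2/25)·g_1 from -2/25b² - ½bc + 3c² + 8/5a + 4/25b - ⅗c → 11/10bc + 3c² + 8/5a - ⅗c - 16/5
  leading term bc: no divisor's leading term divides it; move 11/10bc to the remainder.
  leading term c²: no divisor's leading term divides it; move 3c² to the remainder.
  leading term a: subtract (8/5)·g_2 from 8/5a - ⅗c - 16/5 → 4/25b + c - 88/25
  leading term b: no divisor's leading term divides it; move 4/25b to the remainder.
  leading term c: no divisor's leading term divides it; move c to the remainder.
  leading term 1: no divisor's leading term divides it; move -88/25 to the remainder.
  normal form = 11/10bc + 3c² + 4/25b + c - 88/25.
The normal form is nonzero, so p ∉ I. Since p minus its normal form lies in I, I + (p) = I + (r) where r = 11/10bc + 3c² + 4/25b + c - 88/25; decide whether this ideal is the whole ring.
Run Buchberger on G together with r (pairs among the g_i already reduce to 0 since G is a Gröbner basis):
g_1 = b² + 20bc - 2b - 40, LT = b².
g_2 = a - 1/10b - c + ⅕, LT = a.
r = 11/10bc + 3c² + 4/25b + c - 88/25, LT = bc.

S(g_1,g_2): leading monomials are coprime, so the S-polynomial reduces to 0 (Buchberger's first criterion).
S(g_1,r): lcm = b²c. S = 190/11bc² - 8/55b² - 32/11bc + 16/5b - 40c.
  leading term bc²: subtract (1900/121c)·r from 190/11bc² - 8/55b² - 32/11bc + 16/5b - 40c → -5700/121c³ - 8/55b² - 656/121bc - 1900/121c² + 16/5b + 168/11c
  leading term c³: no divisor's leading term divides it; move -5700/121c³ to the remainder.
  leading term b²: subtract (-8/55)·g_1 from -8/55b² - 656/121bc - 1900/121c² + 16/5b + 168/11c → -304/121bc - 1900/121c² + 32/11b + 168/11c - 64/11
  leading term bc: subtract (-3040/1331)·r from -304/121bc - 1900/121c² + 32/11b + 168/11c - 64/11 → -11780/1331c² + 21792/6655b + 23368/1331c - 8384/605
  leading term c²: no divisor's leading term divides it; move -11780/1331c² to the remainder.
  leading term b: no divisor's leading term divides it; move 21792/6655b to the remainder.
  leading term c: no divisor's leading term divides it; move 23368/1331c to the remainder.
  leading term 1: no divisor's leading term divides it; move -8384/605 to the remainder.
  remainder -5700/121c³ - 11780/1331c² + 21792/6655b + 23368/1331c - 8384/605 ≠ 0; add m_4 = -5700/121c³ - 11780/1331c² + 21792/6655b + 23368/1331c - 8384/605 to the basis.

S(g_2,r): leading monomials are coprime, so the S-polynomial reduces to 0 (Buchberger's first criterion).
S(g_1,m_4): leading monomials are coprime, so the S-polynomial reduces to 0 (Buchberger's first criterion).
S(g_2,m_4): leading monomials are coprime, so the S-polynomial reduces to 0 (Buchberger's first criterion).
S(r,m_4): lcm = bc³. S = 30/11c⁴ - 7/165bc² + 10/11c³ + 1816/26125b² + 5842/15675bc - 16/5c² - 2096/7125b.
  leading term c⁴: subtract (-11/190c)·m_4 from 30/11c⁴ - 7/165bc² + 10/11c³ + 1816/26125b² + 5842/15675bc - 16/5c² - 2096/7125b → -7/165bc² + 48/121c³ + 1816/26125b² + 3878/6897bc - 5020/2299c² - 2096/7125b - 4192/5225c
  leading term bc²: subtract (-14/363c)·r from -7/165bc² + 48/121c³ + 1816/26125b² + 3878/6897bc - 5020/2299c² - 2096/7125b - 4192/5225c → 62/121c³ + 1816/26125b² + 98014/172425bc - 14794/6897c² - 2096/7125b - 14704/15675c
  leading term c³: subtract (-31/2850)·m_4 from 62/121c³ + 1816/26125b² + 98014/172425bc - 14794/6897c² - 2096/7125b - 14704/15675c → 1816/26125b² + 98014/172425bc - 283396/126445c² - 19616/75867b - 283396/379335c - 129952/862125
  leading term b²: subtract (1816/26125)·g_1 from 1816/26125b² + 98014/172425bc - 283396/126445c² - 19616/75867b - 283396/379335c - 129952/862125 → -141698/172425bc - 283396/126445c² - 1133584/9483375b - 283396/379335c + 2267168/862125
  leading term bc: subtract (-283396/379335)·r from -141698/172425bc - 283396/126445c² - 1133584/9483375b - 283396/379335c + 2267168/862125 → 0
  remainder 0.

Every S-polynomial of the final basis reduces to 0, so we have a Gröbner basis.
Inter-reduce: drop elements whose leading term is divisible by another's, tail-reduce, and make monic.
Reduced Gröbner basis: {c³ + 31/165c² - 1816/26125b - 5842/15675c + 2096/7125, b² - 600/11c² - 54/11b - 200/11c + 24, bc + 30/11c² + 8/55b + 10/11c - 16/5, a - 1/10b - c + ⅕}.
The reduced Gröbner basis of I + (p) is {c³ + 31/165c² - 1816/26125b - 5842/15675c + 2096/7125, b² - 600/11c² - 54/11b - 200/11c + 24, bc + 30/11c² + 8/55b + 10/11c - 16/5, a - 1/10b - c + ⅕} ≠ {1}, a proper ideal, so the enlarged system stays consistent: p is independent of I, with normal form 11/10bc + 3c² + 4/25b + c - 88/25.

Ideal membership is decidable via reduction modulo a Gröbner basis.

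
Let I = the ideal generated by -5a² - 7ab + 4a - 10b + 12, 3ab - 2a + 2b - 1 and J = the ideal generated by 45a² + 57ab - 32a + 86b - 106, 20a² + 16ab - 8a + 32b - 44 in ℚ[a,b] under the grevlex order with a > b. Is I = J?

For a fixed monomial order, each ideal has a unique reduced Gröbner basis; comparing bases decides equality.
Buchberger on the first generating set:
f_1 = -5a² - 7ab + 4a - 10b + 12, LT = a².
f_2 = 3ab - 2a + 2b - 1, LT = ab.

S(f_1,f_2): lcm = a²b. S = 7/5ab² + ⅔a² - 22/15ab + 2b² + ⅓a - 12/5b.
  leading term ab²: subtract (7/15b)·f_2 from 7/5ab² + ⅔a² - 22/15ab + 2b² + ⅓a - 12/5b → ⅔a² - 8/15ab + 16/15b² + ⅓a - 29/15b
  leading term a²: subtract (-2/15)·f_1 from ⅔a² - 8/15ab + 16/15b² + ⅓a - 29/15b → -22/15ab + 16/15b² + 13/15a - 49/15b + 8/5
  leading term ab: subtract (-22/45)·f_2 from -22/15ab + 16/15b² + 13/15a - 49/15b + 8/5 → 16/15b² - 1/9a - 103/45b + 10/9
  leading term b²: no divisor's leading term divides it; move 16/15b² to the remainder.
  leading term a: no divisor's leading term divides it; move -1/9a to the remainder.
  leading term b: no divisor's leading term divides it; move -103/45b to the remainder.
  leading term 1: no divisor's leading term divides it; move 10/9 to the remainder.
  remainder 16/15b² - 1/9a - 103/45b + 10/9 ≠ 0; add g_3 = 16/15b² - 1/9a - 103/45b + 10/9 to the basis.

The other S-polynomials (S(f_1,g_3), S(f_2,g_3)) all reduce to 0 modulo the current basis, so we have a Gröbner basis.
Inter-reduce: drop elements whose leading term is divisible by another's, tail-reduce, and make monic.
Reduced Gröbner basis: {a² + 2/15a + 16/15b - 29/15, ab - ⅔a + ⅔b - ⅓, b² - 5/48a - 103/48b + 25/24}.

Buchberger on the second generating set:
h_1 = 45a² + 57ab - 32a + 86b - 106, LT = a².
h_2 = 20a² + 16ab - 8a + 32b - 44, LT = a².

S(h_1,h_2): lcm = a². S = 7/15ab - 14/45a + 14/45b - 7/45.
  leading term ab: no divisor's leading term divides it; move 7/15ab to the remainder.
  leading term a: no divisor's leading term divides it; move -14/45a to the remainder.
  leading term b: no divisor's leading term divides it; move 14/45b to the remainder.
  leading term 1: no divisor's leading term divides it; move -7/45 to the remainder.
  remainder 7/15ab - 14/45a + 14/45b - 7/45 ≠ 0; add k_3 = 7/15ab - 14/45a + 14/45b - 7/45 to the basis.

S(h_1,k_3): lcm = a²b. S = 19/15ab² + ⅔a² - 62/45ab + 86/45b² + ⅓a - 106/45b.
  leading term ab²: subtract (19/7b)·k_3 from 19/15ab² + ⅔a² - 62/45ab + 86/45b² + ⅓a - 106/45b → ⅔a² - 8/15ab + 16/15b² + ⅓a - 29/15b
  leading term a²: subtract (2/135)·h_1 from ⅔a² - 8/15ab + 16/15b² + ⅓a - 29/15b → -62/45ab + 16/15b² + 109/135a - 433/135b + 212/135
  leading term ab: subtract (-62/21)·k_3 from -62/45ab + 16/15b² + 109/135a - 433/135b + 212/135 → 16/15b² - 1/9a - 103/45b + 10/9
  leading term b²: no divisor's leading term divides it; move 16/15b² to the remainder.
  leading term a: no divisor's leading term divides it; move -1/9a to the remainder.
  leading term b: no divisor's leading term divides it; move -103/45b to the remainder.
  leading term 1: no divisor's leading term divides it; move 10/9 to the remainder.
  remainder 16/15b² - 1/9a - 103/45b + 10/9 ≠ 0; add k_4 = 16/15b² - 1/9a - 103/45b + 10/9 to the basis.

The other S-polynomials (S(h_2,k_3), S(h_1,k_4), S(h_2,k_4), S(k_3,k_4)) all reduce to 0 modulo the current basis, so we have a Gröbner basis.
Inter-reduce: drop elements whose leading term is divisible by another's, tail-reduce, and make monic.
Reduced Gröbner basis: {a² + 2/15a + 16/15b - 29/15, ab - ⅔a + ⅔b - ⅓, b² - 5/48a - 103/48b + 25/24}.

These coincide, so the ideals are equal.
The choice of monomial ordering does not affect the verdict — as long as both bases are computed under the same ordering, their equality decides ideal equality.

Yes, the ideals are equal.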